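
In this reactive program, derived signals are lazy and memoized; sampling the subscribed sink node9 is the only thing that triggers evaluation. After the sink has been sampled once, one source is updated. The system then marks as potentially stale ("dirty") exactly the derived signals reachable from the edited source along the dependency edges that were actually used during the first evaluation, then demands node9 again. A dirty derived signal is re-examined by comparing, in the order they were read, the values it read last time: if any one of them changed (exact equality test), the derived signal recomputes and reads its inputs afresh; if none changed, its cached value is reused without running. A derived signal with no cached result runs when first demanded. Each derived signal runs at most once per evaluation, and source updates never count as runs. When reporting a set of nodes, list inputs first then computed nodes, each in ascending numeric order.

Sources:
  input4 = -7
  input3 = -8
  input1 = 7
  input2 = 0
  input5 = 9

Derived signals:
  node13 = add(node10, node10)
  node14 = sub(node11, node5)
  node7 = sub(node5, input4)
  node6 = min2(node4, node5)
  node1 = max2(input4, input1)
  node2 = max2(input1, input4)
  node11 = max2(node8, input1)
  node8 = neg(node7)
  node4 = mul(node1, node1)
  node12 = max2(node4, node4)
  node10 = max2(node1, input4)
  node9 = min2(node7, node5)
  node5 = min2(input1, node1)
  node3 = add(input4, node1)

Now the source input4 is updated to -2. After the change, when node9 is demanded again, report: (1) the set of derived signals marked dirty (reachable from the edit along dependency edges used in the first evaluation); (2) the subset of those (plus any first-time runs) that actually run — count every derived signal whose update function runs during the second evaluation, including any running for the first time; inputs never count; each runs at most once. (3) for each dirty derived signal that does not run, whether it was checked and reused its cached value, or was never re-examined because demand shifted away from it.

First demand of the output computes:
  node1 = max2(-7, 7) = 7
  node5 = min2(7, 7) = 7
  node7 = sub(7, -7) = 14
  node9 = min2(14, 7) = 7

After the edit, cleaning proceeds:
  node1: a read changed (input4 -7->-2) — executes, giving 7 — identical to its old value.
  node5: dirty, but its reads are unchanged (input1 unchanged, node1 unchanged); cached 7 stands.
  node7: a read changed (input4 -7->-2) — executes, giving 9.
  node9: a read changed (node7 14->9) — executes, giving 7 — identical to its old value.

Note where the cutoff bites: node5 is checked, finds nothing changed, and keeps its cache.

The edit dirties: node1, node5, node7, node9.
3 derived signals run: node1, node7, node9.
Cache hits after checking: node5.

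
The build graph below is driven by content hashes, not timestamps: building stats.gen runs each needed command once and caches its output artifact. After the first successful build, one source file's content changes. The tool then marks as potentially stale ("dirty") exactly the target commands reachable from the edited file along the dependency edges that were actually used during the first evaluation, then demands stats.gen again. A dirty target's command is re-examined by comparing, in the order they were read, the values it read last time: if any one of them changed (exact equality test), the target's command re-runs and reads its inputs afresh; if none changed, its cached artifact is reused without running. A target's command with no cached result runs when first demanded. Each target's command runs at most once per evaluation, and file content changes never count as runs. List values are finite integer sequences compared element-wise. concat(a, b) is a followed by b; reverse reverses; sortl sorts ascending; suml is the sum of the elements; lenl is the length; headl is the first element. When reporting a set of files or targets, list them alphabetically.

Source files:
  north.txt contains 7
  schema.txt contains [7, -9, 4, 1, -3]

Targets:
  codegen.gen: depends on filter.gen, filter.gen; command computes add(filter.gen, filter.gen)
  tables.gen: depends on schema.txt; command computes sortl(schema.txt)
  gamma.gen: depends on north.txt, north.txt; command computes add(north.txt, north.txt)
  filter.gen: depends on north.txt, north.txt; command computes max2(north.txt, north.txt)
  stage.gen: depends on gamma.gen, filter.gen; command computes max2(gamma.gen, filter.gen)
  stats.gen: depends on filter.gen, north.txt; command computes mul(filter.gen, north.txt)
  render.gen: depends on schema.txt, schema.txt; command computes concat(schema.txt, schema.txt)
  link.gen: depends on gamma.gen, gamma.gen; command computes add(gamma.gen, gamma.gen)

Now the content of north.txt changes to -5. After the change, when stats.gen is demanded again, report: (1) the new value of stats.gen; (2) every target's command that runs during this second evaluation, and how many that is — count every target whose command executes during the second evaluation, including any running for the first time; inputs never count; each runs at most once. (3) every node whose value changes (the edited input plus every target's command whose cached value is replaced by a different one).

stats.gen now evaluates to 25.
Run set: filter.gen, stats.gen (2 run).
Changed values: filter.gen, north.txt, stats.gen.

Initial pass — values computed on the first demand:
  filter.gen = max2(7, 7) = 7
  stats.gen = mul(7, 7) = 49

Second demand — change propagation:
  filter.gen: re-runs because north.txt 7->-5; north.txt 7->-5; new result -5.
  stats.gen: re-runs because filter.gen 7->-5; north.txt 7->-5; new result 25.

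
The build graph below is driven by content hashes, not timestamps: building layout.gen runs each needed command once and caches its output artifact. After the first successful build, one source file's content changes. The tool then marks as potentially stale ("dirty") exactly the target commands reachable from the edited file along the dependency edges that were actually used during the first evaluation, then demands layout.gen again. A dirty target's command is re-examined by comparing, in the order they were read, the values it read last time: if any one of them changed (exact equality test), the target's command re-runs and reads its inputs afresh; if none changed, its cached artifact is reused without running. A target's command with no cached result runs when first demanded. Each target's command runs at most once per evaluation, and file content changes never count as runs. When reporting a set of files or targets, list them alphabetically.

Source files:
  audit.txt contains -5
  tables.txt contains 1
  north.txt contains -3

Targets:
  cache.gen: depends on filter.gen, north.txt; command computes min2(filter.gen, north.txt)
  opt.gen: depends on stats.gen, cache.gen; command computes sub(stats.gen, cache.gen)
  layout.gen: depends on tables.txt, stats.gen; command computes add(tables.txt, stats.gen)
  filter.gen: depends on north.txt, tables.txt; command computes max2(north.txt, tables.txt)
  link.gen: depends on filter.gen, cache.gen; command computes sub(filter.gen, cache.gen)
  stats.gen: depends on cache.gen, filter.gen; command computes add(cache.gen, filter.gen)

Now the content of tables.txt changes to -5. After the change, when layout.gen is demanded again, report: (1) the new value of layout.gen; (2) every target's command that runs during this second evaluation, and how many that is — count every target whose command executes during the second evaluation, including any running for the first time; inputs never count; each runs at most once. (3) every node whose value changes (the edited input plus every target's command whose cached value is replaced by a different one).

layout.gen now evaluates to -11.
Run set: cache.gen, filter.gen, layout.gen, stats.gen (4 run).
Changed values: filter.gen, layout.gen, stats.gen, tables.txt.

Initial pass — values computed on the first demand:
  filter.gen = max2(-3, 1) = 1
  cache.gen = min2(1, -3) = -3
  stats.gen = add(-3, 1) = -2
  layout.gen = add(1, -2) = -1

Second demand — change propagation:
  filter.gen: re-runs because tables.txt 1->-5; new result -3.
  cache.gen: re-runs because filter.gen 1->-3; new result -3 (unchanged).
  stats.gen: re-runs because filter.gen 1->-3; new result -6.
  layout.gen: re-runs because tables.txt 1->-5; stats.gen -2->-6; new result -11.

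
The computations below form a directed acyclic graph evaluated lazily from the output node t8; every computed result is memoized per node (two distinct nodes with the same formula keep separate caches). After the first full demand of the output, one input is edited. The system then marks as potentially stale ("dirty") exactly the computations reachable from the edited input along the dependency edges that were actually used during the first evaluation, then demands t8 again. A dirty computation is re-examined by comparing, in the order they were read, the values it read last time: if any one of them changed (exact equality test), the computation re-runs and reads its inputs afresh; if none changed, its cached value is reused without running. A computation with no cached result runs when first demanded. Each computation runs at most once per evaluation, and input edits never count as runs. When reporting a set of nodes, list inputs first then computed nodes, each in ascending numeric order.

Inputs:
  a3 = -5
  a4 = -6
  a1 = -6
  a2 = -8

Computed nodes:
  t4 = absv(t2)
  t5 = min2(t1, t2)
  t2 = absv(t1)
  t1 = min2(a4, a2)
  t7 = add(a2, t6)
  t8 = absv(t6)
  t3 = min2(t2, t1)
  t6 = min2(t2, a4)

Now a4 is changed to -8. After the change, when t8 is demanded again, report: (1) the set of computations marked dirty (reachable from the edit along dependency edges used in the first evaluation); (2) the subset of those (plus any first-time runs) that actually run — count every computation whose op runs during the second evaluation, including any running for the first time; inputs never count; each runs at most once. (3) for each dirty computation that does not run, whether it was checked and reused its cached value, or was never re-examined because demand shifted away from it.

First demand of the output computes:
  t1 = min2(-6, -8) = -8
  t2 = absv(-8) = 8
  t6 = min2(8, -6) = -6
  t8 = absv(-6) = 6

After the edit, cleaning proceeds:
  t1: a read changed (a4 -6->-8) — executes, giving -8 — identical to its old value.
  t2: dirty, but its reads are unchanged (t1 unchanged); cached 8 stands.
  t6: a read changed (a4 -6->-8) — executes, giving -8.
  t8: a read changed (t6 -6->-8) — executes, giving 8.

Note where the cutoff bites: t2 is checked, finds nothing changed, and keeps its cache.

The edit dirties: t1, t2, t6, t8.
3 computations run: t1, t6, t8.
Cache hits after checking: t2.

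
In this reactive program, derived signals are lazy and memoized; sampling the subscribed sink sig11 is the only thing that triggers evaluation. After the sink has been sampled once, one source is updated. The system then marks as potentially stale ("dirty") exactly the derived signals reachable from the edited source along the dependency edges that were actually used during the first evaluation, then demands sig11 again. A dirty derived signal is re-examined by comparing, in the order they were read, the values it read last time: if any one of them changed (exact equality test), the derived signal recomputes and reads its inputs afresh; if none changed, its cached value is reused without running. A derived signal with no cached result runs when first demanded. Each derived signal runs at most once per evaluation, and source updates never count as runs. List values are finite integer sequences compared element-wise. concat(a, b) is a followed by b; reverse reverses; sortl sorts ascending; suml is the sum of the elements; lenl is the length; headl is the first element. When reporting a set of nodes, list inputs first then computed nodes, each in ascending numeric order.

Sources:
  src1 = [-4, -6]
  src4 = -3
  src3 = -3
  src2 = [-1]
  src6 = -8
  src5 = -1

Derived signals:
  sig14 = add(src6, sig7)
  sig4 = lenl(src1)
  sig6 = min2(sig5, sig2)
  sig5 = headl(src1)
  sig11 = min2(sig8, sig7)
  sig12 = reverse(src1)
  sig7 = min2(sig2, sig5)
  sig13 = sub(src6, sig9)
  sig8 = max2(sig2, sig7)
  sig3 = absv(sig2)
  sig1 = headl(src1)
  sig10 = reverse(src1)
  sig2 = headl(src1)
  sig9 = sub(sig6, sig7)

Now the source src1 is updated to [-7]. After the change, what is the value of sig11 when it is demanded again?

Demanding sig11 again yields -7.

First demand of the output computes:
  sig2 = headl([-4, -6]) = -4
  sig5 = headl([-4, -6]) = -4
  sig7 = min2(-4, -4) = -4
  sig8 = max2(-4, -4) = -4
  sig11 = min2(-4, -4) = -4

After the edit, cleaning proceeds:
  sig2: a read changed (src1 [-4, -6]->[-7]) — executes, giving -7.
  sig5: a read changed (src1 [-4, -6]->[-7]) — executes, giving -7.
  sig7: a read changed (sig2 -4->-7; sig5 -4->-7) — executes, giving -7.
  sig8: a read changed (sig2 -4->-7; sig7 -4->-7) — executes, giving -7.
  sig11: a read changed (sig8 -4->-7; sig7 -4->-7) — executes, giving -7.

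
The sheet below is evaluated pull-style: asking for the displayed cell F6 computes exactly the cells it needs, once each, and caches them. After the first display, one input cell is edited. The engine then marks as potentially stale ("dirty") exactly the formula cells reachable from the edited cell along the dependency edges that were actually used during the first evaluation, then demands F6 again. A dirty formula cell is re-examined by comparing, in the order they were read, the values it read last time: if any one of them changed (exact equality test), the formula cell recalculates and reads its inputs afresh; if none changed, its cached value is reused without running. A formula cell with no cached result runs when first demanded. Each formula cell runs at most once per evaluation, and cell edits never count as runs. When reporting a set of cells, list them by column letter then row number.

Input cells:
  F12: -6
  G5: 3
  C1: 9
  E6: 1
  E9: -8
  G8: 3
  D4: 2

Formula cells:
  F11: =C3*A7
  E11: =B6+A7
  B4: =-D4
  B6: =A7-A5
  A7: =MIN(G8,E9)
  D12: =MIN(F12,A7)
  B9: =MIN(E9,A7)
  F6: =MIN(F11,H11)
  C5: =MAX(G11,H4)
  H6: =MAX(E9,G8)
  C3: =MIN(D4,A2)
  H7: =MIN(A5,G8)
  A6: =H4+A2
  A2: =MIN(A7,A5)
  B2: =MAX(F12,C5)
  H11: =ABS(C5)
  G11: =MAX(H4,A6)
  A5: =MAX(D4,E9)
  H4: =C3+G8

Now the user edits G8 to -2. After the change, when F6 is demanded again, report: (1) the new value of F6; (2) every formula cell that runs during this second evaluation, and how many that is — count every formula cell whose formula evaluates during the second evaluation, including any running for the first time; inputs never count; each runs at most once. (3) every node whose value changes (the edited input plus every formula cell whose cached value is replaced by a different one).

First demand of the output computes:
  A5 = MAX(2, -8) = 2
  A7 = MIN(3, -8) = -8
  A2 = MIN(-8, 2) = -8
  C3 = MIN(2, -8) = -8
  F11 = -8 * -8 = 64
  H4 = -8 + 3 = -5
  A6 = -5 + -8 = -13
  G11 = MAX(-5, -13) = -5
  C5 = MAX(-5, -5) = -5
  H11 = ABS(-5) = 5
  F6 = MIN(64, 5) = 5

After the edit, cleaning proceeds:
  A7: a read changed (G8 3->-2) — executes, giving -8 — identical to its old value.
  A2: dirty, but its reads are unchanged (A7 unchanged, A5 unchanged); cached -8 stands.
  C3: dirty, but its reads are unchanged (D4 unchanged, A2 unchanged); cached -8 stands.
  F11: dirty, but its reads are unchanged (C3 unchanged, A7 unchanged); cached 64 stands.
  H4: a read changed (G8 3->-2) — executes, giving -10.
  A6: a read changed (H4 -5->-10) — executes, giving -18.
  G11: a read changed (H4 -5->-10; A6 -13->-18) — executes, giving -10.
  C5: a read changed (G11 -5->-10; H4 -5->-10) — executes, giving -10.
  H11: a read changed (C5 -5->-10) — executes, giving 10.
  F6: a read changed (H11 5->10) — executes, giving 10.

Note where the cutoff bites: A2 is checked, finds nothing changed, and keeps its cache.

Demanding F6 again yields 10.
7 formula cells run: A6, A7, C5, F6, G11, H4, H11.
The nodes whose values change: A6, C5, F6, G8, G11, H4, H11.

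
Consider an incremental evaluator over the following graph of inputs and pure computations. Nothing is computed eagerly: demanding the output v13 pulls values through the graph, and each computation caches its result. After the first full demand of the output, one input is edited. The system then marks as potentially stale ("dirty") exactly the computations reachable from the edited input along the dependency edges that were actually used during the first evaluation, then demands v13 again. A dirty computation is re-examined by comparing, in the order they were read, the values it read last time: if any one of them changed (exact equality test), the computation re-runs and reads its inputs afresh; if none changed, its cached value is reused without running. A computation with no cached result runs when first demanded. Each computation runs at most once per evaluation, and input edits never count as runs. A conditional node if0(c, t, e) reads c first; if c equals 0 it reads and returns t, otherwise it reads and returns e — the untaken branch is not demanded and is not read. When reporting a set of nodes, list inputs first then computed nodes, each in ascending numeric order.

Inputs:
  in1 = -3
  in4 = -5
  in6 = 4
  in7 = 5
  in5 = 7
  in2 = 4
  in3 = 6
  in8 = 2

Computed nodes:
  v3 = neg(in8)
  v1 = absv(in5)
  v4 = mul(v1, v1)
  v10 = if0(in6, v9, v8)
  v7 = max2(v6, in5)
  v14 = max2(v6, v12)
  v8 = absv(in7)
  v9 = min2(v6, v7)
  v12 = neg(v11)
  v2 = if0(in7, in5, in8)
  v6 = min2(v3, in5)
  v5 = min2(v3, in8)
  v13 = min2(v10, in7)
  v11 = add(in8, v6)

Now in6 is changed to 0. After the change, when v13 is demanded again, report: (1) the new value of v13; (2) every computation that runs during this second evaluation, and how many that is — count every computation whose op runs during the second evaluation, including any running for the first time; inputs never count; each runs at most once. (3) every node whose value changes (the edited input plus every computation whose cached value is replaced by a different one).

Initial pass — values computed on the first demand:
  v8 = absv(5) = 5
  v10 = if0(in6=4 -> else branch v8) = 5
  v13 = min2(5, 5) = 5

Second demand — change propagation:
  v3: newly demanded (no cache) — executes and yields -2.
  v6: newly demanded (no cache) — executes and yields -2.
  v7: newly demanded (no cache) — executes and yields 7.
  v9: newly demanded (no cache) — executes and yields -2.
  v10: re-runs because in6 4->0; new result -2.
  v13: re-runs because v10 5->-2; new result -2.

The important point: the flipped condition pulls in fresh nodes; v3, v6, v7, v9 run for the first time.

v13 now evaluates to -2.
Run set: v3, v6, v7, v9, v10, v13 (6 run).
Changed values: in6, v10, v13.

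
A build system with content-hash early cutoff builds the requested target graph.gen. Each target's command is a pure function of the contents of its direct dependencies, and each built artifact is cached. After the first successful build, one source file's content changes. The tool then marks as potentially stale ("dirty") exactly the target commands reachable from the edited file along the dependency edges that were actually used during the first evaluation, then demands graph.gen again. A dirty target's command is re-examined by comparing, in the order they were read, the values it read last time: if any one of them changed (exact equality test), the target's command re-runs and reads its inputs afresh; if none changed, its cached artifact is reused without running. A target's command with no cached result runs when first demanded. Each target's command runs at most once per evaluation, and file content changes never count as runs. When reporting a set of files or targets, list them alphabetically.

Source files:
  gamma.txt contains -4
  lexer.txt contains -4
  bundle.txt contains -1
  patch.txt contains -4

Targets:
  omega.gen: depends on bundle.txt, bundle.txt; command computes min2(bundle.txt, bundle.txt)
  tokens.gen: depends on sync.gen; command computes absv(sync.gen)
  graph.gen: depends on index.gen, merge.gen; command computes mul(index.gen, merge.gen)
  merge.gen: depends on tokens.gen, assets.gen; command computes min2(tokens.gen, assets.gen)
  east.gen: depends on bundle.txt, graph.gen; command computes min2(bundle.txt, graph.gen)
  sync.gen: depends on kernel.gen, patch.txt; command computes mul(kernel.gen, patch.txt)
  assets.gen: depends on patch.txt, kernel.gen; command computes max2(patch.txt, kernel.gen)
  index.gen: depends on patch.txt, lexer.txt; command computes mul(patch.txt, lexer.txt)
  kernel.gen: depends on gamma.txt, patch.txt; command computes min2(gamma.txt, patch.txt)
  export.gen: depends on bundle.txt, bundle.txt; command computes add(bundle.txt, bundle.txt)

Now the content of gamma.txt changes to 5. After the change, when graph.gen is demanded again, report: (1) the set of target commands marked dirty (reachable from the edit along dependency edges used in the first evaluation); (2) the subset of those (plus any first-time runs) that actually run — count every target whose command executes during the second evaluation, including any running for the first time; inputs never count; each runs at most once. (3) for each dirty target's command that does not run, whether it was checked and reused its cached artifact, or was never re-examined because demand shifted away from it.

First evaluation (everything demanded from the output):
  index.gen = mul(-4, -4) = 16
  kernel.gen = min2(-4, -4) = -4
  assets.gen = max2(-4, -4) = -4
  sync.gen = mul(-4, -4) = 16
  tokens.gen = absv(16) = 16
  merge.gen = min2(16, -4) = -4
  graph.gen = mul(16, -4) = -64

Propagation after the edit:
  kernel.gen: runs — gamma.txt -4->5; result -4 (same value as before).
  assets.gen: checked — values it read are unchanged (patch.txt unchanged, kernel.gen unchanged); reused cached -4 without running.
  sync.gen: checked — values it read are unchanged (kernel.gen unchanged, patch.txt unchanged); reused cached 16 without running.
  tokens.gen: checked — values it read are unchanged (sync.gen unchanged); reused cached 16 without running.
  merge.gen: checked — values it read are unchanged (tokens.gen unchanged, assets.gen unchanged); reused cached -4 without running.
  graph.gen: checked — values it read are unchanged (index.gen unchanged, merge.gen unchanged); reused cached -64 without running.

Key observation: the change is absorbed at kernel.gen — it re-runs but produces the same value, and the output's value is unchanged.

Marked dirty: assets.gen, graph.gen, kernel.gen, merge.gen, sync.gen, tokens.gen.
Target commands that run: kernel.gen — 1 in total.
Checked but reused from cache: assets.gen, graph.gen, merge.gen, sync.gen, tokens.gen.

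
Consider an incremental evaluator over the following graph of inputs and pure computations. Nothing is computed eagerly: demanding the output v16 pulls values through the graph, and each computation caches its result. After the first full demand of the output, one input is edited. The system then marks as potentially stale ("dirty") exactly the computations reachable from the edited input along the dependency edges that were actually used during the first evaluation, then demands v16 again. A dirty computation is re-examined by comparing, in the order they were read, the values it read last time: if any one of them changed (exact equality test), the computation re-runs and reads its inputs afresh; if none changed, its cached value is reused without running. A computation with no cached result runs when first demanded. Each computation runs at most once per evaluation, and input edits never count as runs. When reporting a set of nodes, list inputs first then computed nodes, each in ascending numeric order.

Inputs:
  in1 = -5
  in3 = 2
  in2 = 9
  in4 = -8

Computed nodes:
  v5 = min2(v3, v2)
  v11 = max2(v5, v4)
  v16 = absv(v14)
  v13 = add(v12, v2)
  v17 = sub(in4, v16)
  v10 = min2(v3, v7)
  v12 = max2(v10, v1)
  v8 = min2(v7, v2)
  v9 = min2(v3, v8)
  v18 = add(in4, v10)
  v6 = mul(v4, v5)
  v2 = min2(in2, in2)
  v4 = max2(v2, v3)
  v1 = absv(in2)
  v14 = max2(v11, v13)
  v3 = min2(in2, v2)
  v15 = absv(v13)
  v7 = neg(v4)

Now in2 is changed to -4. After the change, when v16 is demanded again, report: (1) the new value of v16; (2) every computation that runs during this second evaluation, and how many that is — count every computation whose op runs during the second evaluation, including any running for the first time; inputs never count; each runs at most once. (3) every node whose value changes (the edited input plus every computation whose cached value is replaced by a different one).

Initial pass — values computed on the first demand:
  v1 = absv(9) = 9
  v2 = min2(9, 9) = 9
  v3 = min2(9, 9) = 9
  v4 = max2(9, 9) = 9
  v5 = min2(9, 9) = 9
  v7 = neg(9) = -9
  v10 = min2(9, -9) = -9
  v11 = max2(9, 9) = 9
  v12 = max2(-9, 9) = 9
  v13 = add(9, 9) = 18
  v14 = max2(9, 18) = 18
  v16 = absv(18) = 18

Second demand — change propagation:
  v1: re-runs because in2 9->-4; new result 4.
  v2: re-runs because in2 9->-4; in2 9->-4; new result -4.
  v3: re-runs because in2 9->-4; v2 9->-4; new result -4.
  v4: re-runs because v2 9->-4; v3 9->-4; new result -4.
  v5: re-runs because v3 9->-4; v2 9->-4; new result -4.
  v7: re-runs because v4 9->-4; new result 4.
  v10: re-runs because v3 9->-4; v7 -9->4; new result -4.
  v11: re-runs because v5 9->-4; v4 9->-4; new result -4.
  v12: re-runs because v10 -9->-4; v1 9->4; new result 4.
  v13: re-runs because v12 9->4; v2 9->-4; new result 0.
  v14: re-runs because v11 9->-4; v13 18->0; new result 0.
  v16: re-runs because v14 18->0; new result 0.

v16 now evaluates to 0.
Run set: v1, v2, v3, v4, v5, v7, v10, v11, v12, v13, v14, v16 (12 run).
Changed values: in2, v1, v2, v3, v4, v5, v7, v10, v11, v12, v13, v14, v16.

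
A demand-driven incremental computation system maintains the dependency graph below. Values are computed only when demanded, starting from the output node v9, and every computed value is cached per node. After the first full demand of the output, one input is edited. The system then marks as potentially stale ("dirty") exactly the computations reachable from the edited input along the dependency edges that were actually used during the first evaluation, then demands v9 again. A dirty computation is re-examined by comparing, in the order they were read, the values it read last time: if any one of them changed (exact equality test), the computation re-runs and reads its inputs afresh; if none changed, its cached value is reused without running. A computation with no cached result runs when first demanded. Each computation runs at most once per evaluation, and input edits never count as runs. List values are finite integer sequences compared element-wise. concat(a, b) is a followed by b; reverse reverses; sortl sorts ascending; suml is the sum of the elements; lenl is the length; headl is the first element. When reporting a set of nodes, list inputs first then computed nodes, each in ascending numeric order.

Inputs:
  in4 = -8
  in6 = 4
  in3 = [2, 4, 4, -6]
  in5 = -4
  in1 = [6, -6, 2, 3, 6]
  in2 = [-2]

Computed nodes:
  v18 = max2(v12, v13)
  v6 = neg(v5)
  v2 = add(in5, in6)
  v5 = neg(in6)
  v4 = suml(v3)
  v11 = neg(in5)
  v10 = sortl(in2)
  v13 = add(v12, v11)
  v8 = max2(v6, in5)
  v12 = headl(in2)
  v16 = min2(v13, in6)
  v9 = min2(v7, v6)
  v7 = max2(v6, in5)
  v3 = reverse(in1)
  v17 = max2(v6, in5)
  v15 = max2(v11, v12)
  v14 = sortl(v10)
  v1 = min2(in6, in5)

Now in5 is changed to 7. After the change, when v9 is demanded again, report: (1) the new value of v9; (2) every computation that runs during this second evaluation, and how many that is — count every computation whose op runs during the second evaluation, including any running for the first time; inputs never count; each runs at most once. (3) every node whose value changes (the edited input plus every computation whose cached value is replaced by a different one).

New value of v9: 4.
Computations that run: v7, v9 — 2 in total.
Values that change: in5, v7.

First evaluation (everything demanded from the output):
  v5 = neg(4) = -4
  v6 = neg(-4) = 4
  v7 = max2(4, -4) = 4
  v9 = min2(4, 4) = 4

Propagation after the edit:
  v7: runs — in5 -4->7; result 7.
  v9: runs — v7 4->7; result 4 (same value as before).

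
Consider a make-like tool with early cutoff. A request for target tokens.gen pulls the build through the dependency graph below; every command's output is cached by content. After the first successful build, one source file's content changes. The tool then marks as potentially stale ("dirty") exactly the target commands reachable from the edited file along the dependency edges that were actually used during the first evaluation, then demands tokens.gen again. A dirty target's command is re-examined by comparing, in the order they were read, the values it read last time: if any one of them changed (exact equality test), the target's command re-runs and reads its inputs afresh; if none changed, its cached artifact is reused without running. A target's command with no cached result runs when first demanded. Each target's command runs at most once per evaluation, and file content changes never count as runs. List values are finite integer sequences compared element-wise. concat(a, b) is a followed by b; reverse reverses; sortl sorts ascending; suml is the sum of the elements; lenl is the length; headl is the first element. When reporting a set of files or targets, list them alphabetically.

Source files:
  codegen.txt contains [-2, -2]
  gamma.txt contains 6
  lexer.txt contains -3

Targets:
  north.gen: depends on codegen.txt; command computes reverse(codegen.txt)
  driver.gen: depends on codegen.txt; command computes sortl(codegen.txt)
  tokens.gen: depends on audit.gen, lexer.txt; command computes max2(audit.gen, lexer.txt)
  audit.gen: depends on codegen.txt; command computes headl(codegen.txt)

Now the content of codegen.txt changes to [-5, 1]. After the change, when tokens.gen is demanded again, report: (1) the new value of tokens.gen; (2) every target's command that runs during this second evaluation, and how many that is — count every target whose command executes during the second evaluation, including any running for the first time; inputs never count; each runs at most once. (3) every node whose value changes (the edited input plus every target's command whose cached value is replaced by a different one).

First demand of the output computes:
  audit.gen = headl([-2, -2]) = -2
  tokens.gen = max2(-2, -3) = -2

After the edit, cleaning proceeds:
  audit.gen: a read changed (codegen.txt [-2, -2]->[-5, 1]) — executes, giving -5.
  tokens.gen: a read changed (audit.gen -2->-5) — executes, giving -3.

Demanding tokens.gen again yields -3.
2 target commands run: audit.gen, tokens.gen.
The nodes whose values change: audit.gen, codegen.txt, tokens.gen.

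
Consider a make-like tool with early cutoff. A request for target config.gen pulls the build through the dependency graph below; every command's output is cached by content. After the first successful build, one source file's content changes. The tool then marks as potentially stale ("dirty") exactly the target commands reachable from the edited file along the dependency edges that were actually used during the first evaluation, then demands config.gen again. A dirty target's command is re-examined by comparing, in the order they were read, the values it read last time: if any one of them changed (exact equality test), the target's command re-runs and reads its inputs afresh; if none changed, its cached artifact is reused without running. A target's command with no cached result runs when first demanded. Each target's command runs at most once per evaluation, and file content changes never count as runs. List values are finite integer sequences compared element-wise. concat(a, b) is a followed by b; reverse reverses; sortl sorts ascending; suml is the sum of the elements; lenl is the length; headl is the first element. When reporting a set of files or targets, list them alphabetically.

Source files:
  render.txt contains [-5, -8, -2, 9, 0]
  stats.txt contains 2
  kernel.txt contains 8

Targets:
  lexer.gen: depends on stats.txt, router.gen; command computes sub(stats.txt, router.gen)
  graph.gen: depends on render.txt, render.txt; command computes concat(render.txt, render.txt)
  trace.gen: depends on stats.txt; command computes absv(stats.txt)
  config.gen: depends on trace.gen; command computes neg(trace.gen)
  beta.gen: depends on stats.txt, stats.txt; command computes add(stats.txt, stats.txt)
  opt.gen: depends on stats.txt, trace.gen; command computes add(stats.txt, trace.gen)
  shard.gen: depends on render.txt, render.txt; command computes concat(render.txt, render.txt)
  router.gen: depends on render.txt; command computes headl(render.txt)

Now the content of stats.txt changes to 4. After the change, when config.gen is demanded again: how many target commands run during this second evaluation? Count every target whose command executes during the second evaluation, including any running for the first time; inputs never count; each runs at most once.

First demand of the output computes:
  trace.gen = absv(2) = 2
  config.gen = neg(2) = -2

After the edit, cleaning proceeds:
  trace.gen: a read changed (stats.txt 2->4) — executes, giving 4.
  config.gen: a read changed (trace.gen 2->4) — executes, giving -4.

2 target commands run: config.gen, trace.gen.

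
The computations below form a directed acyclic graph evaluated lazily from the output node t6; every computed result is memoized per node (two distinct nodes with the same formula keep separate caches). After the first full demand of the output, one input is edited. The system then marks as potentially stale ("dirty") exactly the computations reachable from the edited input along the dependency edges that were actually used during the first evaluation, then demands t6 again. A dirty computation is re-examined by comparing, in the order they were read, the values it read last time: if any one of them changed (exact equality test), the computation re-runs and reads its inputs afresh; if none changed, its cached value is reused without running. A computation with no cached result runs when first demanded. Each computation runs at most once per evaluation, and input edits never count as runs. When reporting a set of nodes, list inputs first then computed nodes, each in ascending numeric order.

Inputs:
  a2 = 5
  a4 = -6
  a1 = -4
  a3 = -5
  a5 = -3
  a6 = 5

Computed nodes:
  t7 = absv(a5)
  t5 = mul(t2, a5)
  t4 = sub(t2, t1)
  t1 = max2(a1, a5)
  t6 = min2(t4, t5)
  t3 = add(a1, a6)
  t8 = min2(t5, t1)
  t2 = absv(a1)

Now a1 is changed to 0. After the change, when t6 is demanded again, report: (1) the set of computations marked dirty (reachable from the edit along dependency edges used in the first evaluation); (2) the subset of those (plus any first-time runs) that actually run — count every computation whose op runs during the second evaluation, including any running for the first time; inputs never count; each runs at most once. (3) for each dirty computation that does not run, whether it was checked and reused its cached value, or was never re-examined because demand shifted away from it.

The edit dirties: t1, t2, t4, t5, t6.
5 computations run: t1, t2, t4, t5, t6.
No dirty computation escaped a run.

First demand of the output computes:
  t1 = max2(-4, -3) = -3
  t2 = absv(-4) = 4
  t4 = sub(4, -3) = 7
  t5 = mul(4, -3) = -12
  t6 = min2(7, -12) = -12

After the edit, cleaning proceeds:
  t1: a read changed (a1 -4->0) — executes, giving 0.
  t2: a read changed (a1 -4->0) — executes, giving 0.
  t4: a read changed (t2 4->0; t1 -3->0) — executes, giving 0.
  t5: a read changed (t2 4->0) — executes, giving 0.
  t6: a read changed (t4 7->0; t5 -12->0) — executes, giving 0.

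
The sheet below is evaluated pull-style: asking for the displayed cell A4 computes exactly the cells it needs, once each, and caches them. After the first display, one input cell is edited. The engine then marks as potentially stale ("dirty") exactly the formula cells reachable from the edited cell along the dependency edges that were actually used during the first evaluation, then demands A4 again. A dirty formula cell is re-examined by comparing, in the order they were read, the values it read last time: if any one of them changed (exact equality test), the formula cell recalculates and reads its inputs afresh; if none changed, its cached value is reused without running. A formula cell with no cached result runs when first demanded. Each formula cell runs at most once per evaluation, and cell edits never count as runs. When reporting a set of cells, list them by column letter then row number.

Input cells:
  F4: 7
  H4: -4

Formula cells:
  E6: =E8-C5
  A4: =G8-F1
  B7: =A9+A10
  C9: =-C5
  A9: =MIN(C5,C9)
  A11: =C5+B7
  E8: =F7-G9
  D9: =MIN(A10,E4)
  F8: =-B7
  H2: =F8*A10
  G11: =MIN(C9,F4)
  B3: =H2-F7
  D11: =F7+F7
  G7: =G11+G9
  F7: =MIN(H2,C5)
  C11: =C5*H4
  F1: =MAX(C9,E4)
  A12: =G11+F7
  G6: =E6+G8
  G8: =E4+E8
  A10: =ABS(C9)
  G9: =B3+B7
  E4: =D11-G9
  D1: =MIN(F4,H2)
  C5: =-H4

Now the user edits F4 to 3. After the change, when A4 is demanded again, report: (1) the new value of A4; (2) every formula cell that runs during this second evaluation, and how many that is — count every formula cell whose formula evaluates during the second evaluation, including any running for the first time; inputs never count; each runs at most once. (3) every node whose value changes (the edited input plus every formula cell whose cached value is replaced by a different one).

Demanding A4 again yields 0.
0 formula cells run: none.
The nodes whose values change: F4.
Note the shortcut — F4 feeds only undemanded nodes, so no recomputation happens.

First demand of the output computes:
  C5 = -(-4) = 4
  C9 = -(4) = -4
  A9 = MIN(4, -4) = -4
  A10 = ABS(-4) = 4
  B7 = -4 + 4 = 0
  F8 = -(0) = 0
  H2 = 0 * 4 = 0
  F7 = MIN(0, 4) = 0
  B3 = 0 - 0 = 0
  D11 = 0 + 0 = 0
  G9 = 0 + 0 = 0
  E4 = 0 - 0 = 0
  E8 = 0 - 0 = 0
  F1 = MAX(-4, 0) = 0
  G8 = 0 + 0 = 0
  A4 = 0 - 0 = 0

After the edit, cleaning proceeds:
  F4 only reaches undemanded nodes; the second demand re-runs nothing.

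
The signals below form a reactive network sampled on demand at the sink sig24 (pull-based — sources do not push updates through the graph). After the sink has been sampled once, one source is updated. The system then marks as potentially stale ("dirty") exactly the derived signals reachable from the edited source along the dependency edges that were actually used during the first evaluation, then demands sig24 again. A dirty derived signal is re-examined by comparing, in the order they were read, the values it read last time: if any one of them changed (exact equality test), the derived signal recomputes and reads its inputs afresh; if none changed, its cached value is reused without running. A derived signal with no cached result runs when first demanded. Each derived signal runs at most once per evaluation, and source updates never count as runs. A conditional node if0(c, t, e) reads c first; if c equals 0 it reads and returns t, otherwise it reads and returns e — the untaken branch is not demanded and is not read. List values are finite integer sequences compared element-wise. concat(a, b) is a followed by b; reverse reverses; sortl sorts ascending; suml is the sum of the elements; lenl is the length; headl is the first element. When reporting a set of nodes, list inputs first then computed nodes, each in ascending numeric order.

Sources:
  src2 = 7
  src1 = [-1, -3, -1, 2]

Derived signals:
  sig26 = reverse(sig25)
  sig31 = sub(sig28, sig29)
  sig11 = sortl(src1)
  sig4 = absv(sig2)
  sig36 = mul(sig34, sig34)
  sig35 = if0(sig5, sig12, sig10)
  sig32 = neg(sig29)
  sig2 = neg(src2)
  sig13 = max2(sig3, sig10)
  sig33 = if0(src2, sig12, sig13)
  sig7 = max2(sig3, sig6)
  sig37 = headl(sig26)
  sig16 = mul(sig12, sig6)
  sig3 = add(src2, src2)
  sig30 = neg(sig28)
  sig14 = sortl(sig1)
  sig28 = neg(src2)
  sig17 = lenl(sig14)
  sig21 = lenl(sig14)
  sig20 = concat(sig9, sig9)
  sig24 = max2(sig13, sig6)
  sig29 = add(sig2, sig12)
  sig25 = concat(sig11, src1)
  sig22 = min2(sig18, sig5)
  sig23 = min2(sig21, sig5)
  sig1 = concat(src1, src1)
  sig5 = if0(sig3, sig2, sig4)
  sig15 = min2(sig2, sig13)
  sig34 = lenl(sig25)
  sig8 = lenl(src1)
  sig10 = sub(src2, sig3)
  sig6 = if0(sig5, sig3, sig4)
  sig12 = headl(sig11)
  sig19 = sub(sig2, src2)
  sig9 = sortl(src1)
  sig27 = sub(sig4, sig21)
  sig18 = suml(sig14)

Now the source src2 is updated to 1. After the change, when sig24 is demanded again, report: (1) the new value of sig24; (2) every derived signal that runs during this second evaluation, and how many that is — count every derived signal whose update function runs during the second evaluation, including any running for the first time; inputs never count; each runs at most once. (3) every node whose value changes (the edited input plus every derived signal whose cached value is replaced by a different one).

sig24 now evaluates to 2.
Run set: sig2, sig3, sig4, sig5, sig6, sig10, sig13, sig24 (8 run).
Changed values: src2, sig2, sig3, sig4, sig5, sig6, sig10, sig13, sig24.

Initial pass — values computed on the first demand:
  sig2 = neg(7) = -7
  sig3 = add(7, 7) = 14
  sig4 = absv(-7) = 7
  sig5 = if0(sig3=14 -> else branch sig4) = 7
  sig6 = if0(sig5=7 -> else branch sig4) = 7
  sig10 = sub(7, 14) = -7
  sig13 = max2(14, -7) = 14
  sig24 = max2(14, 7) = 14

Second demand — change propagation:
  sig2: re-runs because src2 7->1; new result -1.
  sig3: re-runs because src2 7->1; src2 7->1; new result 2.
  sig4: re-runs because sig2 -7->-1; new result 1.
  sig5: re-runs because sig3 14->2; sig4 7->1; new result 1.
  sig6: re-runs because sig5 7->1; sig4 7->1; new result 1.
  sig10: re-runs because src2 7->1; sig3 14->2; new result -1.
  sig13: re-runs because sig3 14->2; sig10 -7->-1; new result 2.
  sig24: re-runs because sig13 14->2; sig6 7->1; new result 2.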